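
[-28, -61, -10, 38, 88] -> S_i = Random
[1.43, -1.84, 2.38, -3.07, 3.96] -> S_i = 1.43*(-1.29)^i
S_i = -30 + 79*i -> [-30, 49, 128, 207, 286]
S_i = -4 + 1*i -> [-4, -3, -2, -1, 0]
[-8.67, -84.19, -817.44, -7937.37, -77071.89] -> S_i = -8.67*9.71^i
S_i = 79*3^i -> [79, 237, 711, 2133, 6399]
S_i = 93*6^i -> [93, 558, 3348, 20088, 120528]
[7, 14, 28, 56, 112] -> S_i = 7*2^i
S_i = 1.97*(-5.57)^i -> [1.97, -10.97, 61.12, -340.43, 1896.21]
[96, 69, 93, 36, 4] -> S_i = Random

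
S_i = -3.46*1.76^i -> [-3.46, -6.09, -10.72, -18.86, -33.2]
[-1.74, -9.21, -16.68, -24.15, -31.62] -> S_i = -1.74 + -7.47*i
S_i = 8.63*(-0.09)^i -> [8.63, -0.78, 0.07, -0.01, 0.0]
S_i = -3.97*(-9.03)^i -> [-3.97, 35.85, -323.72, 2923.17, -26396.21]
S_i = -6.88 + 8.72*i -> [-6.88, 1.84, 10.56, 19.28, 28.0]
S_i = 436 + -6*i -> [436, 430, 424, 418, 412]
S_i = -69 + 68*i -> [-69, -1, 67, 135, 203]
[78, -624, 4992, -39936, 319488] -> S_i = 78*-8^i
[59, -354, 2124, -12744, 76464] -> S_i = 59*-6^i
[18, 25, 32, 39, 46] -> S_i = 18 + 7*i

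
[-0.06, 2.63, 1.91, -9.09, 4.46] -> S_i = Random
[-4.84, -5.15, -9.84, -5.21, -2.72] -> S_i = Random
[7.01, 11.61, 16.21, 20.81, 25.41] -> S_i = 7.01 + 4.60*i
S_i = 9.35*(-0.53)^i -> [9.35, -4.96, 2.63, -1.39, 0.74]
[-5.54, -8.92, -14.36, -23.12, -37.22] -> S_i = -5.54*1.61^i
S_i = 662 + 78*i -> [662, 740, 818, 896, 974]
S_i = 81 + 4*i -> [81, 85, 89, 93, 97]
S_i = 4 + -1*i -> [4, 3, 2, 1, 0]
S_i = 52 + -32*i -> [52, 20, -12, -44, -76]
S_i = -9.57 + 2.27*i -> [-9.57, -7.3, -5.03, -2.76, -0.49]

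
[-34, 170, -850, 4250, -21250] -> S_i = -34*-5^i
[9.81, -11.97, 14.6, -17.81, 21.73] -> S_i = 9.81*(-1.22)^i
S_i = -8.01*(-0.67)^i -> [-8.01, 5.37, -3.6, 2.41, -1.61]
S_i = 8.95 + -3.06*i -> [8.95, 5.89, 2.83, -0.23, -3.29]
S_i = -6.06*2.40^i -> [-6.06, -14.54, -34.91, -83.77, -201.06]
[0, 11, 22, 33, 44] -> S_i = 0 + 11*i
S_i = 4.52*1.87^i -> [4.52, 8.45, 15.81, 29.56, 55.27]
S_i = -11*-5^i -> [-11, 55, -275, 1375, -6875]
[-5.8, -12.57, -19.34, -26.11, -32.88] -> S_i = -5.80 + -6.77*i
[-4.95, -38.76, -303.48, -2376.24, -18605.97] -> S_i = -4.95*7.83^i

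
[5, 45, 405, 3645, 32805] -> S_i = 5*9^i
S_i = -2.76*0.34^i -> [-2.76, -0.94, -0.32, -0.11, -0.04]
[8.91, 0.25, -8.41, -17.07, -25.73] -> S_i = 8.91 + -8.66*i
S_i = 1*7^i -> [1, 7, 49, 343, 2401]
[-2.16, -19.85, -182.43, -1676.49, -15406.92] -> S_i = -2.16*9.19^i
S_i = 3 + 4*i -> [3, 7, 11, 15, 19]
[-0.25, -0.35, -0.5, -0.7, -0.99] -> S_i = -0.25*1.41^i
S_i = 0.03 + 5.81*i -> [0.03, 5.84, 11.65, 17.46, 23.27]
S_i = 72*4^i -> [72, 288, 1152, 4608, 18432]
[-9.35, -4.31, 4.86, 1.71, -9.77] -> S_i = Random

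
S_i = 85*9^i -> [85, 765, 6885, 61965, 557685]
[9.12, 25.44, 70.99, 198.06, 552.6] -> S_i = 9.12*2.79^i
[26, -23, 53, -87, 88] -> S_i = Random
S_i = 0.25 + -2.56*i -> [0.25, -2.31, -4.87, -7.43, -9.99]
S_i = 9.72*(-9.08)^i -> [9.72, -88.26, 801.38, -7276.52, 66070.81]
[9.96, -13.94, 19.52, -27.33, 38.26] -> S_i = 9.96*(-1.40)^i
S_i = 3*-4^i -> [3, -12, 48, -192, 768]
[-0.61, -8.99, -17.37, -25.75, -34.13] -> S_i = -0.61 + -8.38*i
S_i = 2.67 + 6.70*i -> [2.67, 9.37, 16.07, 22.77, 29.47]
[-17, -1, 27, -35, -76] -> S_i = Random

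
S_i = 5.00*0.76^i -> [5.0, 3.8, 2.89, 2.19, 1.67]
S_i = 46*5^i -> [46, 230, 1150, 5750, 28750]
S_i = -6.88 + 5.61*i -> [-6.88, -1.27, 4.34, 9.95, 15.56]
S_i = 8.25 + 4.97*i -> [8.25, 13.22, 18.19, 23.16, 28.13]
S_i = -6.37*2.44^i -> [-6.37, -15.54, -37.92, -92.54, -225.79]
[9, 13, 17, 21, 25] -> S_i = 9 + 4*i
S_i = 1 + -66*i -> [1, -65, -131, -197, -263]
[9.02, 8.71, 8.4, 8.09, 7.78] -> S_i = 9.02 + -0.31*i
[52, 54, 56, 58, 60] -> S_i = 52 + 2*i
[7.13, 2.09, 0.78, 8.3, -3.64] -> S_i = Random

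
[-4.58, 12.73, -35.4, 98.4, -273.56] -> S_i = -4.58*(-2.78)^i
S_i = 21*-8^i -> [21, -168, 1344, -10752, 86016]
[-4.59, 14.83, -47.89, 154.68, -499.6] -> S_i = -4.59*(-3.23)^i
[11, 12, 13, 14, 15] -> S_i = 11 + 1*i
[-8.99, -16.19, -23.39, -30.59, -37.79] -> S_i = -8.99 + -7.20*i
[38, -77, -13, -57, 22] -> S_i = Random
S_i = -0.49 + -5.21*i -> [-0.49, -5.7, -10.91, -16.12, -21.33]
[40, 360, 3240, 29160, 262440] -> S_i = 40*9^i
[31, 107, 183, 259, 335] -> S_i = 31 + 76*i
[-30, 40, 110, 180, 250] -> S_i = -30 + 70*i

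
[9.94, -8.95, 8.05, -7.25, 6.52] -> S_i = 9.94*(-0.90)^i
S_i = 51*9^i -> [51, 459, 4131, 37179, 334611]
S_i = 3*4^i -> [3, 12, 48, 192, 768]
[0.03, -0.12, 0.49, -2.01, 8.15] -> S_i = 0.03*(-4.06)^i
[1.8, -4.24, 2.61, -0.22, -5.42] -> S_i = Random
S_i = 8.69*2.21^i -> [8.69, 19.2, 42.44, 93.8, 207.3]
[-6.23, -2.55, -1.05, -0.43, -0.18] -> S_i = -6.23*0.41^i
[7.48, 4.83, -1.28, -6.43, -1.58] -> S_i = Random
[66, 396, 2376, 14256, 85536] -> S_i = 66*6^i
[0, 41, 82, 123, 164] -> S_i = 0 + 41*i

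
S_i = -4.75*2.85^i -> [-4.75, -13.54, -38.58, -109.96, -313.38]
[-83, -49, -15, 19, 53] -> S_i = -83 + 34*i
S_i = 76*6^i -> [76, 456, 2736, 16416, 98496]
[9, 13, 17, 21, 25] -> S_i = 9 + 4*i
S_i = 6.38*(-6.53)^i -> [6.38, -41.66, 272.05, -1776.48, 11600.41]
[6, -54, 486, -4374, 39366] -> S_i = 6*-9^i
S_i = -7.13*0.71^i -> [-7.13, -5.06, -3.59, -2.55, -1.81]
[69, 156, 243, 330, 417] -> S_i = 69 + 87*i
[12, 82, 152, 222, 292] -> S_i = 12 + 70*i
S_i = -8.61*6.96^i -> [-8.61, -59.93, -417.08, -2902.89, -20204.13]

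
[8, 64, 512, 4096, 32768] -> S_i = 8*8^i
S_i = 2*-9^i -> [2, -18, 162, -1458, 13122]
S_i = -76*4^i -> [-76, -304, -1216, -4864, -19456]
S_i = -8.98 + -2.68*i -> [-8.98, -11.66, -14.34, -17.02, -19.7]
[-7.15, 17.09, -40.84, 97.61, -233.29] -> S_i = -7.15*(-2.39)^i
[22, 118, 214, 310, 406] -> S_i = 22 + 96*i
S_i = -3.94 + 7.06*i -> [-3.94, 3.12, 10.18, 17.24, 24.3]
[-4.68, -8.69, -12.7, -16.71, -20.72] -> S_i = -4.68 + -4.01*i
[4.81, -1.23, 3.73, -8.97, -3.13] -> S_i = Random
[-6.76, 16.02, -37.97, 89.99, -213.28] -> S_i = -6.76*(-2.37)^i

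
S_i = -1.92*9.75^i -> [-1.92, -18.72, -182.52, -1779.57, -17350.81]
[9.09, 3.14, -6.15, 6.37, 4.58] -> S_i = Random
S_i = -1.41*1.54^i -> [-1.41, -2.17, -3.34, -5.15, -7.93]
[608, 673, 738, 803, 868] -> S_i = 608 + 65*i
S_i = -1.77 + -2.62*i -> [-1.77, -4.39, -7.01, -9.63, -12.25]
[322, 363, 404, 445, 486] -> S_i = 322 + 41*i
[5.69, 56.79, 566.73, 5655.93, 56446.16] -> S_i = 5.69*9.98^i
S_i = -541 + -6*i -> [-541, -547, -553, -559, -565]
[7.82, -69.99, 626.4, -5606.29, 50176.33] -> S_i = 7.82*(-8.95)^i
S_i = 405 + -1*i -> [405, 404, 403, 402, 401]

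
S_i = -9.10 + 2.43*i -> [-9.1, -6.67, -4.24, -1.81, 0.62]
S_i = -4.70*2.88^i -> [-4.7, -13.54, -38.98, -112.27, -323.35]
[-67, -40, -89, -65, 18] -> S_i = Random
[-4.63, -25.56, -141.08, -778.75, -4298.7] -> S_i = -4.63*5.52^i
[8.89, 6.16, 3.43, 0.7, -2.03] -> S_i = 8.89 + -2.73*i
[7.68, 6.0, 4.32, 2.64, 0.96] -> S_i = 7.68 + -1.68*i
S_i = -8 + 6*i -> [-8, -2, 4, 10, 16]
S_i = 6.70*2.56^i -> [6.7, 17.15, 43.91, 112.41, 287.76]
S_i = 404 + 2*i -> [404, 406, 408, 410, 412]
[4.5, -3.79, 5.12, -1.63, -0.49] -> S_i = Random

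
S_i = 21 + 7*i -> [21, 28, 35, 42, 49]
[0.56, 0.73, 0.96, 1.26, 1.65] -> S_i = 0.56*1.31^i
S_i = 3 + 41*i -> [3, 44, 85, 126, 167]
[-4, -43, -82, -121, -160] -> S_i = -4 + -39*i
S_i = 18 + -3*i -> [18, 15, 12, 9, 6]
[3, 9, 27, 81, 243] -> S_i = 3*3^i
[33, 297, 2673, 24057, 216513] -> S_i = 33*9^i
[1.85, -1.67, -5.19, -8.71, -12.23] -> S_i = 1.85 + -3.52*i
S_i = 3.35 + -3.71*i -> [3.35, -0.36, -4.07, -7.78, -11.49]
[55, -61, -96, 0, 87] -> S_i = Random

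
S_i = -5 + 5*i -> [-5, 0, 5, 10, 15]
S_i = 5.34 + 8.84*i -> [5.34, 14.18, 23.02, 31.86, 40.7]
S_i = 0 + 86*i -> [0, 86, 172, 258, 344]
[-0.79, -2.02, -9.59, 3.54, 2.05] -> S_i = Random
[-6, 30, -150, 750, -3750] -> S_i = -6*-5^i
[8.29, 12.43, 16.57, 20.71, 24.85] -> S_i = 8.29 + 4.14*i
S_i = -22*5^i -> [-22, -110, -550, -2750, -13750]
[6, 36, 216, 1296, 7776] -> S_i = 6*6^i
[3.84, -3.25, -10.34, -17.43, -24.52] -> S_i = 3.84 + -7.09*i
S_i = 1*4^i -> [1, 4, 16, 64, 256]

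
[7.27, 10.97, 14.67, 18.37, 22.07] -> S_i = 7.27 + 3.70*i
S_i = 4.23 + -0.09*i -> [4.23, 4.14, 4.05, 3.96, 3.87]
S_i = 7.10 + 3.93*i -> [7.1, 11.03, 14.96, 18.89, 22.82]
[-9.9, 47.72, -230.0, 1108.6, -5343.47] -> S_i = -9.90*(-4.82)^i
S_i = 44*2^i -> [44, 88, 176, 352, 704]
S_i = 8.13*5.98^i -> [8.13, 48.62, 290.73, 1738.58, 10396.69]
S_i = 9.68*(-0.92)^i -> [9.68, -8.91, 8.19, -7.54, 6.93]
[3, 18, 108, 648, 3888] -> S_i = 3*6^i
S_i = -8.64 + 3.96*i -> [-8.64, -4.68, -0.72, 3.24, 7.2]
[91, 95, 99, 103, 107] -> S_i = 91 + 4*i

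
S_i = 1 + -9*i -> [1, -8, -17, -26, -35]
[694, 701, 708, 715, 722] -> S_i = 694 + 7*i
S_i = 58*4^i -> [58, 232, 928, 3712, 14848]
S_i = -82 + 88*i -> [-82, 6, 94, 182, 270]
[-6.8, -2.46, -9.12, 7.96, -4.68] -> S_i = Random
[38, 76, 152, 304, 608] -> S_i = 38*2^i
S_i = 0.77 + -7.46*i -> [0.77, -6.69, -14.15, -21.61, -29.07]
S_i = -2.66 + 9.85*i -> [-2.66, 7.19, 17.04, 26.89, 36.74]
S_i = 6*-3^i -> [6, -18, 54, -162, 486]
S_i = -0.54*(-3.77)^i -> [-0.54, 2.04, -7.67, 28.93, -109.08]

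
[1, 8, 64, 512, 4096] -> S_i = 1*8^i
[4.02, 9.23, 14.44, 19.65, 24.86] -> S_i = 4.02 + 5.21*i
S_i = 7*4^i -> [7, 28, 112, 448, 1792]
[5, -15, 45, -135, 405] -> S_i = 5*-3^i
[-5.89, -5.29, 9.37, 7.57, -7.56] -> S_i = Random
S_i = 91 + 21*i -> [91, 112, 133, 154, 175]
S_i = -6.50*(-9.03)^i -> [-6.5, 58.69, -530.02, 4786.04, -43217.97]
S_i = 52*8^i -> [52, 416, 3328, 26624, 212992]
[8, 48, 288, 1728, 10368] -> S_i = 8*6^i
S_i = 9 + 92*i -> [9, 101, 193, 285, 377]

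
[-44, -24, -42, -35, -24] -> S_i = Random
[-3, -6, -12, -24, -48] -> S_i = -3*2^i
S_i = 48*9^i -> [48, 432, 3888, 34992, 314928]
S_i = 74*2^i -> [74, 148, 296, 592, 1184]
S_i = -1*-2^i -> [-1, 2, -4, 8, -16]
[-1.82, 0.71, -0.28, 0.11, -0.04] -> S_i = -1.82*(-0.39)^i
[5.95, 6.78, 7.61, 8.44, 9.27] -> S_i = 5.95 + 0.83*i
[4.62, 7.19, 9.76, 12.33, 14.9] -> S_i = 4.62 + 2.57*i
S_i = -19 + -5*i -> [-19, -24, -29, -34, -39]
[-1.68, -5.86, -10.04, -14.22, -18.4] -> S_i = -1.68 + -4.18*i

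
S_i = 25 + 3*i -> [25, 28, 31, 34, 37]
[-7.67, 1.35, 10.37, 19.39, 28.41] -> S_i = -7.67 + 9.02*i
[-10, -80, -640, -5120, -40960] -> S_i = -10*8^i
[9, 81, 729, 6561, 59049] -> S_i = 9*9^i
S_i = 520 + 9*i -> [520, 529, 538, 547, 556]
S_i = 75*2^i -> [75, 150, 300, 600, 1200]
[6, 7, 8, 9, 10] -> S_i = 6 + 1*i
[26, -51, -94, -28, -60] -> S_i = Random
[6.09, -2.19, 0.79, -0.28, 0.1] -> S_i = 6.09*(-0.36)^i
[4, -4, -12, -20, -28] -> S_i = 4 + -8*i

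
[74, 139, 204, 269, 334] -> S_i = 74 + 65*i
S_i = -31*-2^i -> [-31, 62, -124, 248, -496]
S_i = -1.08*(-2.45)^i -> [-1.08, 2.65, -6.48, 15.88, -38.91]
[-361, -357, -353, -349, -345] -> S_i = -361 + 4*i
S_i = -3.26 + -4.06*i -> [-3.26, -7.32, -11.38, -15.44, -19.5]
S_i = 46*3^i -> [46, 138, 414, 1242, 3726]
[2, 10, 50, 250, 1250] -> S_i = 2*5^i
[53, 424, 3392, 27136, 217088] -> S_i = 53*8^i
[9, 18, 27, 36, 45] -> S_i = 9 + 9*i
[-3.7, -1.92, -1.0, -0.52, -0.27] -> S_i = -3.70*0.52^i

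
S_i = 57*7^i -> [57, 399, 2793, 19551, 136857]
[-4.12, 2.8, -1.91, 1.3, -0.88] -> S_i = -4.12*(-0.68)^i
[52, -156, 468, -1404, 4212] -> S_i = 52*-3^i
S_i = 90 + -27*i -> [90, 63, 36, 9, -18]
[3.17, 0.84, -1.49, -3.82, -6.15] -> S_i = 3.17 + -2.33*i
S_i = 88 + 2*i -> [88, 90, 92, 94, 96]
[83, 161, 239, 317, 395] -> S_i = 83 + 78*i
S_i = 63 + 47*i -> [63, 110, 157, 204, 251]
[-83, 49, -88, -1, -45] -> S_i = Random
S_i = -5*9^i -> [-5, -45, -405, -3645, -32805]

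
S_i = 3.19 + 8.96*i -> [3.19, 12.15, 21.11, 30.07, 39.03]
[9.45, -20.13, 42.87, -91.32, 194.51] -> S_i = 9.45*(-2.13)^i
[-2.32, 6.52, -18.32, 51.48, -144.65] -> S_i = -2.32*(-2.81)^i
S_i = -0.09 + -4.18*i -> [-0.09, -4.27, -8.45, -12.63, -16.81]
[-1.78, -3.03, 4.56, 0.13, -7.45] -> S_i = Random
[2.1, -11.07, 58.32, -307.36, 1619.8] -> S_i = 2.10*(-5.27)^i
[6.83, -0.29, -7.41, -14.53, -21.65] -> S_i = 6.83 + -7.12*i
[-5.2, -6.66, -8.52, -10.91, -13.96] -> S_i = -5.20*1.28^i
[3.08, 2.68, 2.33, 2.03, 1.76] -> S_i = 3.08*0.87^i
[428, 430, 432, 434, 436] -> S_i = 428 + 2*i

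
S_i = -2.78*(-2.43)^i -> [-2.78, 6.76, -16.42, 39.89, -96.93]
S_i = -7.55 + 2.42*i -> [-7.55, -5.13, -2.71, -0.29, 2.13]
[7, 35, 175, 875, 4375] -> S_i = 7*5^i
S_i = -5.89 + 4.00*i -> [-5.89, -1.89, 2.11, 6.11, 10.11]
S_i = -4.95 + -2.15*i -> [-4.95, -7.1, -9.25, -11.4, -13.55]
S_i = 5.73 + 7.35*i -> [5.73, 13.08, 20.43, 27.78, 35.13]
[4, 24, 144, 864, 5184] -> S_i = 4*6^i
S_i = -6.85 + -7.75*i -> [-6.85, -14.6, -22.35, -30.1, -37.85]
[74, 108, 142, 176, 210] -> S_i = 74 + 34*i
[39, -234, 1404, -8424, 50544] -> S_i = 39*-6^i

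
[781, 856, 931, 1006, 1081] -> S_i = 781 + 75*i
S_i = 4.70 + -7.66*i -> [4.7, -2.96, -10.62, -18.28, -25.94]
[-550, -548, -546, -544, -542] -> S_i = -550 + 2*i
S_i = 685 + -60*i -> [685, 625, 565, 505, 445]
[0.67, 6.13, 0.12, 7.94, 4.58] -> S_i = Random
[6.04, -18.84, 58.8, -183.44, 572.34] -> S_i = 6.04*(-3.12)^i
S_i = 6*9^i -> [6, 54, 486, 4374, 39366]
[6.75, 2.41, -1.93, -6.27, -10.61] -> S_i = 6.75 + -4.34*i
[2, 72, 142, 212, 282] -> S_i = 2 + 70*i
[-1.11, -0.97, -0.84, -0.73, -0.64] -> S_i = -1.11*0.87^i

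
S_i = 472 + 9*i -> [472, 481, 490, 499, 508]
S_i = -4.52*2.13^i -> [-4.52, -9.63, -20.51, -43.68, -93.04]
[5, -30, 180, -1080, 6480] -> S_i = 5*-6^i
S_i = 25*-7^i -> [25, -175, 1225, -8575, 60025]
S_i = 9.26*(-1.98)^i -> [9.26, -18.33, 36.3, -71.88, 142.32]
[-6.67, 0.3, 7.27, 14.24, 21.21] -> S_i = -6.67 + 6.97*i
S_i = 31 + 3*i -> [31, 34, 37, 40, 43]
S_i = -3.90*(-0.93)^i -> [-3.9, 3.63, -3.37, 3.14, -2.92]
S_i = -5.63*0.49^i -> [-5.63, -2.76, -1.35, -0.66, -0.32]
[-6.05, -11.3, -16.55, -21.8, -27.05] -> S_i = -6.05 + -5.25*i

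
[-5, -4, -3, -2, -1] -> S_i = -5 + 1*i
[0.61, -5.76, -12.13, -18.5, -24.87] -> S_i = 0.61 + -6.37*i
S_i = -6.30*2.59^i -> [-6.3, -16.32, -42.26, -109.46, -283.49]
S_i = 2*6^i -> [2, 12, 72, 432, 2592]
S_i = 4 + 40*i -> [4, 44, 84, 124, 164]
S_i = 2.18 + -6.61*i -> [2.18, -4.43, -11.04, -17.65, -24.26]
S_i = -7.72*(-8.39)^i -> [-7.72, 64.77, -543.43, 4559.35, -38252.97]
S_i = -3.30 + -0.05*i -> [-3.3, -3.35, -3.4, -3.45, -3.5]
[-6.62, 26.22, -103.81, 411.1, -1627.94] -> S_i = -6.62*(-3.96)^i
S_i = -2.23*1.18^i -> [-2.23, -2.63, -3.11, -3.66, -4.32]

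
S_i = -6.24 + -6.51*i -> [-6.24, -12.75, -19.26, -25.77, -32.28]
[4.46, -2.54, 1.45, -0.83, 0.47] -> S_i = 4.46*(-0.57)^i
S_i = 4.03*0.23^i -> [4.03, 0.93, 0.21, 0.05, 0.01]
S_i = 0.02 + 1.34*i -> [0.02, 1.36, 2.7, 4.04, 5.38]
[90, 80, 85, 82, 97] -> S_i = Random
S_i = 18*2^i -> [18, 36, 72, 144, 288]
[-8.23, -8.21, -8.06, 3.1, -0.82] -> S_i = Random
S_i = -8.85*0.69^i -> [-8.85, -6.11, -4.21, -2.91, -2.01]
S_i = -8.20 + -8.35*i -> [-8.2, -16.55, -24.9, -33.25, -41.6]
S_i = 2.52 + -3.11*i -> [2.52, -0.59, -3.7, -6.81, -9.92]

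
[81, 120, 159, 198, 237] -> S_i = 81 + 39*i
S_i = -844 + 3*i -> [-844, -841, -838, -835, -832]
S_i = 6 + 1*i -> [6, 7, 8, 9, 10]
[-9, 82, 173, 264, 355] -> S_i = -9 + 91*i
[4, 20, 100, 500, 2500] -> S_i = 4*5^i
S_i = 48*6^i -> [48, 288, 1728, 10368, 62208]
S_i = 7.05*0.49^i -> [7.05, 3.45, 1.69, 0.83, 0.41]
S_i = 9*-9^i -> [9, -81, 729, -6561, 59049]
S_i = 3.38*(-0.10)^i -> [3.38, -0.34, 0.03, -0.0, 0.0]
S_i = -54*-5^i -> [-54, 270, -1350, 6750, -33750]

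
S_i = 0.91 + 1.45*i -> [0.91, 2.36, 3.81, 5.26, 6.71]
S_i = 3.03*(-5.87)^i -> [3.03, -17.79, 104.4, -612.85, 3597.45]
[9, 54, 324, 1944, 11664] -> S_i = 9*6^i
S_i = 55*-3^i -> [55, -165, 495, -1485, 4455]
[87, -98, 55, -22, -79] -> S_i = Random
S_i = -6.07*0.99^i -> [-6.07, -6.01, -5.95, -5.89, -5.83]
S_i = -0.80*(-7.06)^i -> [-0.8, 5.65, -39.87, 281.52, -1987.51]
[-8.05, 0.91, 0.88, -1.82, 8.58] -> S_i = Random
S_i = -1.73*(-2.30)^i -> [-1.73, 3.98, -9.15, 21.05, -48.41]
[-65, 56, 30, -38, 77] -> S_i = Random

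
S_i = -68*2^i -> [-68, -136, -272, -544, -1088]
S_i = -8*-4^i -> [-8, 32, -128, 512, -2048]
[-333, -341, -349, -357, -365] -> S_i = -333 + -8*i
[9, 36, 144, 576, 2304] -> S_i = 9*4^i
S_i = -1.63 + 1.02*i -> [-1.63, -0.61, 0.41, 1.43, 2.45]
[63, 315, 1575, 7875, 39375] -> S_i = 63*5^i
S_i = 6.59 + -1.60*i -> [6.59, 4.99, 3.39, 1.79, 0.19]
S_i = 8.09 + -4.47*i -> [8.09, 3.62, -0.85, -5.32, -9.79]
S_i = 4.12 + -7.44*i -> [4.12, -3.32, -10.76, -18.2, -25.64]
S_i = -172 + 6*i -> [-172, -166, -160, -154, -148]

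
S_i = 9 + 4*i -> [9, 13, 17, 21, 25]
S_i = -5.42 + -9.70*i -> [-5.42, -15.12, -24.82, -34.52, -44.22]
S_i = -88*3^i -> [-88, -264, -792, -2376, -7128]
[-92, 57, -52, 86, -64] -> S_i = Random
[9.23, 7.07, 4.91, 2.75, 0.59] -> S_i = 9.23 + -2.16*i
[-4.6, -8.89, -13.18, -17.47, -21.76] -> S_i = -4.60 + -4.29*i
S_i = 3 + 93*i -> [3, 96, 189, 282, 375]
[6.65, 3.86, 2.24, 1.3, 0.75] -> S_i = 6.65*0.58^i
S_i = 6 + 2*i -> [6, 8, 10, 12, 14]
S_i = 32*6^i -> [32, 192, 1152, 6912, 41472]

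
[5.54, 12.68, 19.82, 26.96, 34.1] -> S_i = 5.54 + 7.14*i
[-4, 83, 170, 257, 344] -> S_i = -4 + 87*i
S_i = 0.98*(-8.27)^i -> [0.98, -8.1, 67.03, -554.3, 4584.04]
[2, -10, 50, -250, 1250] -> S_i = 2*-5^i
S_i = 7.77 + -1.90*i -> [7.77, 5.87, 3.97, 2.07, 0.17]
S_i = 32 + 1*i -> [32, 33, 34, 35, 36]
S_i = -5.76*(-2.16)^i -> [-5.76, 12.44, -26.87, 58.05, -125.38]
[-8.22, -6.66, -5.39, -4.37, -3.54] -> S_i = -8.22*0.81^i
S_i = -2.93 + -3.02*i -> [-2.93, -5.95, -8.97, -11.99, -15.01]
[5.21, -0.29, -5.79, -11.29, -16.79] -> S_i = 5.21 + -5.50*i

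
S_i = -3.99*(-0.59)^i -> [-3.99, 2.35, -1.39, 0.82, -0.48]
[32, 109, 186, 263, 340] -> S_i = 32 + 77*i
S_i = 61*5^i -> [61, 305, 1525, 7625, 38125]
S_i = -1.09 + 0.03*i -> [-1.09, -1.06, -1.03, -1.0, -0.97]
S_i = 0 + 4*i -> [0, 4, 8, 12, 16]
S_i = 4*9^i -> [4, 36, 324, 2916, 26244]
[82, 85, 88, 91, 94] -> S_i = 82 + 3*i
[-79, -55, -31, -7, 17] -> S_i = -79 + 24*i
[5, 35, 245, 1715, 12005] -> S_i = 5*7^i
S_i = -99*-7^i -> [-99, 693, -4851, 33957, -237699]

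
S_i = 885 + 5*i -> [885, 890, 895, 900, 905]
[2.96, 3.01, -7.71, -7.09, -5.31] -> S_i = Random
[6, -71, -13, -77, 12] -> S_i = Random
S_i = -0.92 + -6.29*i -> [-0.92, -7.21, -13.5, -19.79, -26.08]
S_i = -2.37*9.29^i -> [-2.37, -22.02, -204.54, -1900.18, -17652.7]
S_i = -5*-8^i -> [-5, 40, -320, 2560, -20480]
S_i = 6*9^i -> [6, 54, 486, 4374, 39366]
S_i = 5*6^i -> [5, 30, 180, 1080, 6480]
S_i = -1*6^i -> [-1, -6, -36, -216, -1296]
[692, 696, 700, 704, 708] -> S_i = 692 + 4*i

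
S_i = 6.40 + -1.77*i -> [6.4, 4.63, 2.86, 1.09, -0.68]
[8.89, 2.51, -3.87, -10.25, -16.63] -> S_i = 8.89 + -6.38*i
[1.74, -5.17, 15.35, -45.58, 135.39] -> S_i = 1.74*(-2.97)^i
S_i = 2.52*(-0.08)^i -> [2.52, -0.2, 0.02, -0.0, 0.0]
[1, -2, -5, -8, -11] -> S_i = 1 + -3*i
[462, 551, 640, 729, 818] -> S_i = 462 + 89*i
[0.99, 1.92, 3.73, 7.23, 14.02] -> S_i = 0.99*1.94^i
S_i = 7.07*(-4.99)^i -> [7.07, -35.28, 176.04, -878.46, 4383.51]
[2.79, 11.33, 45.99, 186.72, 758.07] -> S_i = 2.79*4.06^i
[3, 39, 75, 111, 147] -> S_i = 3 + 36*i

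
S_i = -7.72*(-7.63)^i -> [-7.72, 58.9, -449.43, 3429.18, -26164.68]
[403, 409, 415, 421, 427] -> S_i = 403 + 6*i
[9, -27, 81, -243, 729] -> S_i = 9*-3^i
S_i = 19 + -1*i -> [19, 18, 17, 16, 15]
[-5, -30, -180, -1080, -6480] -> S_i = -5*6^i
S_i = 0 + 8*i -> [0, 8, 16, 24, 32]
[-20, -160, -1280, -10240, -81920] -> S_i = -20*8^i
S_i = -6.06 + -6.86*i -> [-6.06, -12.92, -19.78, -26.64, -33.5]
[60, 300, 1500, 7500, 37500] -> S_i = 60*5^i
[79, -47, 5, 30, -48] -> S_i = Random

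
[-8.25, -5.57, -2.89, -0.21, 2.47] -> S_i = -8.25 + 2.68*i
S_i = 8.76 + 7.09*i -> [8.76, 15.85, 22.94, 30.03, 37.12]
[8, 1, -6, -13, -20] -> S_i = 8 + -7*i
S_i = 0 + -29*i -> [0, -29, -58, -87, -116]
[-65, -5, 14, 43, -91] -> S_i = Random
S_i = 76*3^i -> [76, 228, 684, 2052, 6156]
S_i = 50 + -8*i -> [50, 42, 34, 26, 18]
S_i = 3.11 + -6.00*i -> [3.11, -2.89, -8.89, -14.89, -20.89]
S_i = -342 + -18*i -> [-342, -360, -378, -396, -414]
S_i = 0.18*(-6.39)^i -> [0.18, -1.15, 7.35, -46.97, 300.11]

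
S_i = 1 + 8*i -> [1, 9, 17, 25, 33]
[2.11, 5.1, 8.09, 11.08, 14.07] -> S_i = 2.11 + 2.99*i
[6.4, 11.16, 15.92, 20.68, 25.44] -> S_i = 6.40 + 4.76*i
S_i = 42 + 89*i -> [42, 131, 220, 309, 398]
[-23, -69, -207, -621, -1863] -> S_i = -23*3^i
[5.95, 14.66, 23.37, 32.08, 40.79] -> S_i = 5.95 + 8.71*i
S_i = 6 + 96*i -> [6, 102, 198, 294, 390]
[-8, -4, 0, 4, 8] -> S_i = -8 + 4*i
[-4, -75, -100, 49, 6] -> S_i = Random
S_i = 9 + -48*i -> [9, -39, -87, -135, -183]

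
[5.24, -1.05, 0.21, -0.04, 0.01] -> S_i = 5.24*(-0.20)^i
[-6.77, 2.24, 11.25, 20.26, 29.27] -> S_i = -6.77 + 9.01*i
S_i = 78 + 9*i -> [78, 87, 96, 105, 114]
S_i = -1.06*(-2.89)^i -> [-1.06, 3.06, -8.85, 25.59, -73.94]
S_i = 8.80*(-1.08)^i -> [8.8, -9.5, 10.26, -11.09, 11.97]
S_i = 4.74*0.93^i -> [4.74, 4.41, 4.1, 3.81, 3.55]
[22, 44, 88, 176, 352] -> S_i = 22*2^i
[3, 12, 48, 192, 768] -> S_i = 3*4^i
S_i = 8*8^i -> [8, 64, 512, 4096, 32768]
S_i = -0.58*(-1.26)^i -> [-0.58, 0.73, -0.92, 1.16, -1.46]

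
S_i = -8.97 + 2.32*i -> [-8.97, -6.65, -4.33, -2.01, 0.31]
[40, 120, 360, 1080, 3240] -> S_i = 40*3^i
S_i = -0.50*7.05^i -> [-0.5, -3.52, -24.85, -175.2, -1235.17]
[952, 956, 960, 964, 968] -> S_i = 952 + 4*i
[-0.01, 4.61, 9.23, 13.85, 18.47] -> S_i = -0.01 + 4.62*i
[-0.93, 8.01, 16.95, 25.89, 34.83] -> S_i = -0.93 + 8.94*i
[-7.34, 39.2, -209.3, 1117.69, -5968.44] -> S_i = -7.34*(-5.34)^i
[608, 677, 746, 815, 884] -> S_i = 608 + 69*i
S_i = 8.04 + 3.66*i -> [8.04, 11.7, 15.36, 19.02, 22.68]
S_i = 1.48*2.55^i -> [1.48, 3.77, 9.62, 24.54, 62.58]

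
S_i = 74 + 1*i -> [74, 75, 76, 77, 78]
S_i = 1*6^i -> [1, 6, 36, 216, 1296]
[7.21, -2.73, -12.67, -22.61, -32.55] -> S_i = 7.21 + -9.94*i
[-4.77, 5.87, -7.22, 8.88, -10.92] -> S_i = -4.77*(-1.23)^i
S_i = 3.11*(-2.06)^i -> [3.11, -6.41, 13.2, -27.19, 56.01]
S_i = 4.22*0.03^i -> [4.22, 0.13, 0.0, 0.0, 0.0]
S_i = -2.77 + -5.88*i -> [-2.77, -8.65, -14.53, -20.41, -26.29]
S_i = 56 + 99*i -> [56, 155, 254, 353, 452]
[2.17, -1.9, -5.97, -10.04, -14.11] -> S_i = 2.17 + -4.07*i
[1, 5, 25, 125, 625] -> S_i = 1*5^i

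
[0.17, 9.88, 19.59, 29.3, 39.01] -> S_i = 0.17 + 9.71*i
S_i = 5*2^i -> [5, 10, 20, 40, 80]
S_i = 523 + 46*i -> [523, 569, 615, 661, 707]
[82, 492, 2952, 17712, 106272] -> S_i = 82*6^i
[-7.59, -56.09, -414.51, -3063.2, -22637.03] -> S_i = -7.59*7.39^i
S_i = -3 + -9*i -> [-3, -12, -21, -30, -39]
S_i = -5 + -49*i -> [-5, -54, -103, -152, -201]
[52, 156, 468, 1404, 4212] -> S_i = 52*3^i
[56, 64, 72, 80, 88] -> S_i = 56 + 8*i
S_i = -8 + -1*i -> [-8, -9, -10, -11, -12]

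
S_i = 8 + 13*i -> [8, 21, 34, 47, 60]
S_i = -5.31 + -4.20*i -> [-5.31, -9.51, -13.71, -17.91, -22.11]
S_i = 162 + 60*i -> [162, 222, 282, 342, 402]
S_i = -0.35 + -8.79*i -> [-0.35, -9.14, -17.93, -26.72, -35.51]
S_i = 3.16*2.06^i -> [3.16, 6.51, 13.41, 27.62, 56.91]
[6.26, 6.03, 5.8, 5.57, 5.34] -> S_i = 6.26 + -0.23*i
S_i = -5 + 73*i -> [-5, 68, 141, 214, 287]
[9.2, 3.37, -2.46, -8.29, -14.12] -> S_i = 9.20 + -5.83*i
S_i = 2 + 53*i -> [2, 55, 108, 161, 214]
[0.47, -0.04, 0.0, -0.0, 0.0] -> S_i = 0.47*(-0.08)^i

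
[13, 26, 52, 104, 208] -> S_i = 13*2^i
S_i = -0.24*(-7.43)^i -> [-0.24, 1.78, -13.25, 98.44, -731.42]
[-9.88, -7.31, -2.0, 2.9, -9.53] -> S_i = Random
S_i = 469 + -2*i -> [469, 467, 465, 463, 461]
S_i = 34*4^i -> [34, 136, 544, 2176, 8704]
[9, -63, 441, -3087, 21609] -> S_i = 9*-7^i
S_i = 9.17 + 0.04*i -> [9.17, 9.21, 9.25, 9.29, 9.33]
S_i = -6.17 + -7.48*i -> [-6.17, -13.65, -21.13, -28.61, -36.09]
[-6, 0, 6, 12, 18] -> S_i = -6 + 6*i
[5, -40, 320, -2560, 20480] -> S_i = 5*-8^i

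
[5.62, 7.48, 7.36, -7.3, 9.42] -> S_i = Random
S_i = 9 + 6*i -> [9, 15, 21, 27, 33]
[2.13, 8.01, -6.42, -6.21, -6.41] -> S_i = Random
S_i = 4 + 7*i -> [4, 11, 18, 25, 32]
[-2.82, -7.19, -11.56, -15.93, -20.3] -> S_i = -2.82 + -4.37*i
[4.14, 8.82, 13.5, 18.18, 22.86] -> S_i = 4.14 + 4.68*i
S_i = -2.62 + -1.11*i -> [-2.62, -3.73, -4.84, -5.95, -7.06]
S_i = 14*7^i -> [14, 98, 686, 4802, 33614]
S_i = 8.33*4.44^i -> [8.33, 36.99, 164.21, 729.11, 3237.25]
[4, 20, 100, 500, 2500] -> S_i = 4*5^i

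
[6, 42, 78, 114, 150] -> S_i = 6 + 36*i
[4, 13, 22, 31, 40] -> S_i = 4 + 9*i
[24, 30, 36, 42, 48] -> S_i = 24 + 6*i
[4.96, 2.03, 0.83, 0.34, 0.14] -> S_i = 4.96*0.41^i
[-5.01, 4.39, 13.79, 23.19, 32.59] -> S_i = -5.01 + 9.40*i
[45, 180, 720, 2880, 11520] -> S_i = 45*4^i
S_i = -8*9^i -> [-8, -72, -648, -5832, -52488]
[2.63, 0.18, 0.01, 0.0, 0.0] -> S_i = 2.63*0.07^i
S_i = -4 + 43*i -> [-4, 39, 82, 125, 168]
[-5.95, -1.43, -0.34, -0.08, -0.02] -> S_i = -5.95*0.24^i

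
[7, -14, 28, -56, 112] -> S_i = 7*-2^i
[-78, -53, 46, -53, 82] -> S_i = Random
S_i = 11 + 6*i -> [11, 17, 23, 29, 35]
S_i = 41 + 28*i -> [41, 69, 97, 125, 153]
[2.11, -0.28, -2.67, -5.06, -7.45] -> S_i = 2.11 + -2.39*i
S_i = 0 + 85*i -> [0, 85, 170, 255, 340]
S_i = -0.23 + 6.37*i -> [-0.23, 6.14, 12.51, 18.88, 25.25]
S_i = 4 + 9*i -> [4, 13, 22, 31, 40]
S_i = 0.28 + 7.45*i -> [0.28, 7.73, 15.18, 22.63, 30.08]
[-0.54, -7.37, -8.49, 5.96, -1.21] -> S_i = Random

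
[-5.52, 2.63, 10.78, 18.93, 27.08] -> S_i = -5.52 + 8.15*i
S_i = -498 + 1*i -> [-498, -497, -496, -495, -494]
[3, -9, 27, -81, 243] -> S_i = 3*-3^i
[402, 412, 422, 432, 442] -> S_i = 402 + 10*i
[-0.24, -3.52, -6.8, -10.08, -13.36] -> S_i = -0.24 + -3.28*i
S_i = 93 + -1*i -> [93, 92, 91, 90, 89]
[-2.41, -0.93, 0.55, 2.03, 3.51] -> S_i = -2.41 + 1.48*i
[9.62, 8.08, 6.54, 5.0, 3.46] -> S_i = 9.62 + -1.54*i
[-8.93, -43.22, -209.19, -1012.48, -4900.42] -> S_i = -8.93*4.84^i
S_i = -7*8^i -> [-7, -56, -448, -3584, -28672]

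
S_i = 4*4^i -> [4, 16, 64, 256, 1024]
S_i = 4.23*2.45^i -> [4.23, 10.36, 25.39, 62.21, 152.41]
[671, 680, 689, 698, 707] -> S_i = 671 + 9*i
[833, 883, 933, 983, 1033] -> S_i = 833 + 50*i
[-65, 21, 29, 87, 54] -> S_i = Random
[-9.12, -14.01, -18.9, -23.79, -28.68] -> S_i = -9.12 + -4.89*i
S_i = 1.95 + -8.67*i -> [1.95, -6.72, -15.39, -24.06, -32.73]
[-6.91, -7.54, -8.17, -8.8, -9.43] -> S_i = -6.91 + -0.63*i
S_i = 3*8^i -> [3, 24, 192, 1536, 12288]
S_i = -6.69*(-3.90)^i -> [-6.69, 26.09, -101.75, 396.84, -1547.69]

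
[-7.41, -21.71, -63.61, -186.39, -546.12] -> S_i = -7.41*2.93^i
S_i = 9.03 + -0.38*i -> [9.03, 8.65, 8.27, 7.89, 7.51]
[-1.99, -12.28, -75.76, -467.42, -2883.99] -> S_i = -1.99*6.17^i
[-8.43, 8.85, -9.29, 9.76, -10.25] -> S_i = -8.43*(-1.05)^i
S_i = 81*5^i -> [81, 405, 2025, 10125, 50625]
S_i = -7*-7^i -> [-7, 49, -343, 2401, -16807]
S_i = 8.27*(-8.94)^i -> [8.27, -73.93, 660.97, -5909.06, 52826.96]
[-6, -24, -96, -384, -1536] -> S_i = -6*4^i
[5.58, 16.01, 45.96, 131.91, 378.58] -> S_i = 5.58*2.87^i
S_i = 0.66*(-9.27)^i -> [0.66, -6.12, 56.72, -525.75, 4873.75]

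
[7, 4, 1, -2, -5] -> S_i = 7 + -3*i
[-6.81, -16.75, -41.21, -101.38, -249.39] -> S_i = -6.81*2.46^i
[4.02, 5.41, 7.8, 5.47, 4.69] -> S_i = Random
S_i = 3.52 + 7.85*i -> [3.52, 11.37, 19.22, 27.07, 34.92]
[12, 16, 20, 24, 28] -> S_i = 12 + 4*i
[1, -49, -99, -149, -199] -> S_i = 1 + -50*i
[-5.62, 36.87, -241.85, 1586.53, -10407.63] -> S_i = -5.62*(-6.56)^i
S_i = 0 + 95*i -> [0, 95, 190, 285, 380]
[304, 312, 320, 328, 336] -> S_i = 304 + 8*i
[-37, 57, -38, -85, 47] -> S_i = Random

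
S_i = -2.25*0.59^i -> [-2.25, -1.33, -0.78, -0.46, -0.27]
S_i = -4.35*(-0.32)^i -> [-4.35, 1.39, -0.45, 0.14, -0.05]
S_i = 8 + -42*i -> [8, -34, -76, -118, -160]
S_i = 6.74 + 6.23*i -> [6.74, 12.97, 19.2, 25.43, 31.66]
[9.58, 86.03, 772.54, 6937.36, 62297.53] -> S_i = 9.58*8.98^i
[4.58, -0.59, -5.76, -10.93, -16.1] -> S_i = 4.58 + -5.17*i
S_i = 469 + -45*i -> [469, 424, 379, 334, 289]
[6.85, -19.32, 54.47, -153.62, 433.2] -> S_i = 6.85*(-2.82)^i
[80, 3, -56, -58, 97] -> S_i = Random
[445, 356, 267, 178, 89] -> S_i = 445 + -89*i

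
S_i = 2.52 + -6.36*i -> [2.52, -3.84, -10.2, -16.56, -22.92]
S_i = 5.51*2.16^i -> [5.51, 11.9, 25.71, 55.53, 119.94]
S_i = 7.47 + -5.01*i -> [7.47, 2.46, -2.55, -7.56, -12.57]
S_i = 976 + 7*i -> [976, 983, 990, 997, 1004]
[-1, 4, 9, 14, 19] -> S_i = -1 + 5*i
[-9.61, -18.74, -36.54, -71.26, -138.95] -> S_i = -9.61*1.95^i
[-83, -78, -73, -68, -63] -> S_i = -83 + 5*i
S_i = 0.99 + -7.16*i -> [0.99, -6.17, -13.33, -20.49, -27.65]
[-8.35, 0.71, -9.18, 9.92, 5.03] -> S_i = Random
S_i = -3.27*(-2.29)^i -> [-3.27, 7.49, -17.15, 39.27, -89.93]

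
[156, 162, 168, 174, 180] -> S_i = 156 + 6*i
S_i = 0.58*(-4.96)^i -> [0.58, -2.88, 14.27, -70.77, 351.04]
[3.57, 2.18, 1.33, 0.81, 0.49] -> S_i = 3.57*0.61^i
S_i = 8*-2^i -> [8, -16, 32, -64, 128]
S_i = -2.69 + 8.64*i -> [-2.69, 5.95, 14.59, 23.23, 31.87]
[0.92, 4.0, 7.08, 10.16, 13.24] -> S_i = 0.92 + 3.08*i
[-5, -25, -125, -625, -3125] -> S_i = -5*5^i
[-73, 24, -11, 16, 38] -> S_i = Random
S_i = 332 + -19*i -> [332, 313, 294, 275, 256]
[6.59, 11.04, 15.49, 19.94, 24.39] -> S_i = 6.59 + 4.45*i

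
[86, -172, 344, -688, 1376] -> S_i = 86*-2^i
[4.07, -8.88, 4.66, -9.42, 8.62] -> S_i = Random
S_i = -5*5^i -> [-5, -25, -125, -625, -3125]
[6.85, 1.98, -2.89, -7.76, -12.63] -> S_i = 6.85 + -4.87*i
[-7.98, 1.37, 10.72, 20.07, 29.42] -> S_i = -7.98 + 9.35*i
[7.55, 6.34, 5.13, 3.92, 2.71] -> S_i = 7.55 + -1.21*i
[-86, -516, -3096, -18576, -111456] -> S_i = -86*6^i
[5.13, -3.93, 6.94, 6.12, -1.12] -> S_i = Random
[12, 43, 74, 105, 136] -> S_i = 12 + 31*i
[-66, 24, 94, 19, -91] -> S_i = Random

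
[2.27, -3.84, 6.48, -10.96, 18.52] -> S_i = 2.27*(-1.69)^i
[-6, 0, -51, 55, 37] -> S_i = Random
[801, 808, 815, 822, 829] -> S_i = 801 + 7*i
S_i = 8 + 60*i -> [8, 68, 128, 188, 248]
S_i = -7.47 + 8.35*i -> [-7.47, 0.88, 9.23, 17.58, 25.93]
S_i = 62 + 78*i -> [62, 140, 218, 296, 374]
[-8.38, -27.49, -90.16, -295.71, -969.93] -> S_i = -8.38*3.28^i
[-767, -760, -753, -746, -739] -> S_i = -767 + 7*i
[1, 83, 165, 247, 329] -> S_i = 1 + 82*i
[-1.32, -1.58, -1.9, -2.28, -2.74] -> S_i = -1.32*1.20^i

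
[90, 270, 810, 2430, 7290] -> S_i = 90*3^i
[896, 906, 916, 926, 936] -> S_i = 896 + 10*i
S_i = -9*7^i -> [-9, -63, -441, -3087, -21609]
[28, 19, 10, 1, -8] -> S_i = 28 + -9*i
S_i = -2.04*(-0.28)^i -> [-2.04, 0.57, -0.16, 0.04, -0.01]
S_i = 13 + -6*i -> [13, 7, 1, -5, -11]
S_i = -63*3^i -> [-63, -189, -567, -1701, -5103]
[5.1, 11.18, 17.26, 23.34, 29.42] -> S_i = 5.10 + 6.08*i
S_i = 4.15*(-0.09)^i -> [4.15, -0.37, 0.03, -0.0, 0.0]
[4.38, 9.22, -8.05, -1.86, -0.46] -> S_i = Random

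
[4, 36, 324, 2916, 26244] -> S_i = 4*9^i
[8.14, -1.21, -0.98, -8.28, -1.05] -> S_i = Random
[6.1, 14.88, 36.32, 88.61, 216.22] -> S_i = 6.10*2.44^i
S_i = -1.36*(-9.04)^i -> [-1.36, 12.29, -111.14, 1004.72, -9082.65]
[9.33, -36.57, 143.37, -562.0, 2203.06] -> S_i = 9.33*(-3.92)^i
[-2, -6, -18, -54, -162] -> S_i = -2*3^i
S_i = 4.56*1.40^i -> [4.56, 6.38, 8.94, 12.51, 17.52]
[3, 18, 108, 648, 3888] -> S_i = 3*6^i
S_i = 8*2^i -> [8, 16, 32, 64, 128]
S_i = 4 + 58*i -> [4, 62, 120, 178, 236]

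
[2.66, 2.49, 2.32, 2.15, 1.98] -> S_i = 2.66 + -0.17*i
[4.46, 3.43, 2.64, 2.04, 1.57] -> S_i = 4.46*0.77^i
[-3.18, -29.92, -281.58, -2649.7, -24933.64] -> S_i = -3.18*9.41^i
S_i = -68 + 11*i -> [-68, -57, -46, -35, -24]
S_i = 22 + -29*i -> [22, -7, -36, -65, -94]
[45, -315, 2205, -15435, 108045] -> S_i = 45*-7^i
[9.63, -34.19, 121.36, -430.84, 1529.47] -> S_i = 9.63*(-3.55)^i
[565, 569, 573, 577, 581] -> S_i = 565 + 4*i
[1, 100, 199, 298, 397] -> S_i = 1 + 99*i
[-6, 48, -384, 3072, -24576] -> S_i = -6*-8^i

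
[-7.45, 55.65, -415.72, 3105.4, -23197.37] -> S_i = -7.45*(-7.47)^i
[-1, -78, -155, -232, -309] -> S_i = -1 + -77*i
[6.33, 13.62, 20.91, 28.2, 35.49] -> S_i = 6.33 + 7.29*i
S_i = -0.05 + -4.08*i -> [-0.05, -4.13, -8.21, -12.29, -16.37]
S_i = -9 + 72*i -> [-9, 63, 135, 207, 279]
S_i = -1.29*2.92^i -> [-1.29, -3.77, -11.0, -32.12, -93.78]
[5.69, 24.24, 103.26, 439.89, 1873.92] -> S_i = 5.69*4.26^i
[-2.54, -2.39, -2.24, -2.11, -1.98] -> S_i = -2.54*0.94^i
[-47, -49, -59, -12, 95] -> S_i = Random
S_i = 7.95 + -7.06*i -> [7.95, 0.89, -6.17, -13.23, -20.29]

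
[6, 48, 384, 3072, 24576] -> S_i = 6*8^i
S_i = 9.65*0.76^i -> [9.65, 7.33, 5.57, 4.24, 3.22]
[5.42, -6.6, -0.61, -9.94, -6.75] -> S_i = Random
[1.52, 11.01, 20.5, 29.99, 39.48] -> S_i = 1.52 + 9.49*i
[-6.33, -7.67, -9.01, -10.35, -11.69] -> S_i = -6.33 + -1.34*i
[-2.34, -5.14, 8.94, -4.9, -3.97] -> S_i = Random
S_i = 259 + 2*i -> [259, 261, 263, 265, 267]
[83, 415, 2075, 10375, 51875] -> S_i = 83*5^i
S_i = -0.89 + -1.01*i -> [-0.89, -1.9, -2.91, -3.92, -4.93]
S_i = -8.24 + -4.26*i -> [-8.24, -12.5, -16.76, -21.02, -25.28]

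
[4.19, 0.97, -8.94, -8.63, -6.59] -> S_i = Random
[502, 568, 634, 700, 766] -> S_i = 502 + 66*i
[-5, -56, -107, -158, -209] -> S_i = -5 + -51*i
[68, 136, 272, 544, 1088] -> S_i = 68*2^i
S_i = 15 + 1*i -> [15, 16, 17, 18, 19]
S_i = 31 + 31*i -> [31, 62, 93, 124, 155]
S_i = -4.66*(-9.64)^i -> [-4.66, 44.92, -433.05, 4174.62, -40243.34]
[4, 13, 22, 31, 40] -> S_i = 4 + 9*i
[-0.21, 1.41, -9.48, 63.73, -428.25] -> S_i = -0.21*(-6.72)^i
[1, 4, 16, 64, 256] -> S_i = 1*4^i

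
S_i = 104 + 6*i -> [104, 110, 116, 122, 128]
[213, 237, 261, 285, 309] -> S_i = 213 + 24*i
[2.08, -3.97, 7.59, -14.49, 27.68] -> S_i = 2.08*(-1.91)^i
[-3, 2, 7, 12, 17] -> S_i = -3 + 5*i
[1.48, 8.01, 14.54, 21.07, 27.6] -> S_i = 1.48 + 6.53*i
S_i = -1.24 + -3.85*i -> [-1.24, -5.09, -8.94, -12.79, -16.64]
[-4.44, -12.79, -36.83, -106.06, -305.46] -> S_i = -4.44*2.88^i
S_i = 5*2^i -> [5, 10, 20, 40, 80]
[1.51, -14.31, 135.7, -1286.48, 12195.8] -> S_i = 1.51*(-9.48)^i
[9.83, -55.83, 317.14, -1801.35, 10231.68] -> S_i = 9.83*(-5.68)^i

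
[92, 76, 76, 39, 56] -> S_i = Random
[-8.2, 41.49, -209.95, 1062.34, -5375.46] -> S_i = -8.20*(-5.06)^i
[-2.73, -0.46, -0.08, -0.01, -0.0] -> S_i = -2.73*0.17^i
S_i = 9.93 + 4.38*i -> [9.93, 14.31, 18.69, 23.07, 27.45]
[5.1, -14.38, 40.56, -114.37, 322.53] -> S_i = 5.10*(-2.82)^i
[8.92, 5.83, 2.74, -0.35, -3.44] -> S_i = 8.92 + -3.09*i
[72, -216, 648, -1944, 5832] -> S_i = 72*-3^i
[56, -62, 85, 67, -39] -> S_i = Random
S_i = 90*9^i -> [90, 810, 7290, 65610, 590490]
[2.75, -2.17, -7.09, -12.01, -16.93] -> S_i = 2.75 + -4.92*i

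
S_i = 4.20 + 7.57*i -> [4.2, 11.77, 19.34, 26.91, 34.48]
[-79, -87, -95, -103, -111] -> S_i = -79 + -8*i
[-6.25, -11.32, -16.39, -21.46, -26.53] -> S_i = -6.25 + -5.07*i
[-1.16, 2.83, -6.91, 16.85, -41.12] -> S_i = -1.16*(-2.44)^i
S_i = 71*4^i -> [71, 284, 1136, 4544, 18176]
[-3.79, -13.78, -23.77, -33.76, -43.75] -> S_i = -3.79 + -9.99*i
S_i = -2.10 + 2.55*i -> [-2.1, 0.45, 3.0, 5.55, 8.1]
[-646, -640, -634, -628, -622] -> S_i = -646 + 6*i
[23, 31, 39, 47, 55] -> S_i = 23 + 8*i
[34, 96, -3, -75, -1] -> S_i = Random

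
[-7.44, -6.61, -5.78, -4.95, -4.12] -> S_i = -7.44 + 0.83*i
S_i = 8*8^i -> [8, 64, 512, 4096, 32768]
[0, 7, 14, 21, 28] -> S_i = 0 + 7*i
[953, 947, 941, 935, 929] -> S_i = 953 + -6*i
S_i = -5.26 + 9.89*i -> [-5.26, 4.63, 14.52, 24.41, 34.3]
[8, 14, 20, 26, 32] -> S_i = 8 + 6*i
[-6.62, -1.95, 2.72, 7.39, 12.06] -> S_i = -6.62 + 4.67*i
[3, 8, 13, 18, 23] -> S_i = 3 + 5*i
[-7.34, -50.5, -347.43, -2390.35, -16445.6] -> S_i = -7.34*6.88^i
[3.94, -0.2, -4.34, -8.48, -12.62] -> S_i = 3.94 + -4.14*i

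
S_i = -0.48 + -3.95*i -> [-0.48, -4.43, -8.38, -12.33, -16.28]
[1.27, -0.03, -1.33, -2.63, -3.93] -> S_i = 1.27 + -1.30*i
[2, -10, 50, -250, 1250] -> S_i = 2*-5^i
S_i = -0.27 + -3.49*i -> [-0.27, -3.76, -7.25, -10.74, -14.23]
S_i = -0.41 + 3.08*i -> [-0.41, 2.67, 5.75, 8.83, 11.91]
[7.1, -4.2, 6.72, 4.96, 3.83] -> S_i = Random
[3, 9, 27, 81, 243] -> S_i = 3*3^i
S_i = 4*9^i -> [4, 36, 324, 2916, 26244]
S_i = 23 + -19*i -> [23, 4, -15, -34, -53]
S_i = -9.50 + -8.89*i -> [-9.5, -18.39, -27.28, -36.17, -45.06]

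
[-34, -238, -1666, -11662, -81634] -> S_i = -34*7^i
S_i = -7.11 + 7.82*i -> [-7.11, 0.71, 8.53, 16.35, 24.17]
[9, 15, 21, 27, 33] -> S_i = 9 + 6*i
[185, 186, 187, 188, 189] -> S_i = 185 + 1*i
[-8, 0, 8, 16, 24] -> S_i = -8 + 8*i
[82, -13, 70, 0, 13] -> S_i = Random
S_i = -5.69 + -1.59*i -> [-5.69, -7.28, -8.87, -10.46, -12.05]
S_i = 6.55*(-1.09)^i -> [6.55, -7.14, 7.78, -8.48, 9.25]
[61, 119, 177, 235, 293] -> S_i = 61 + 58*i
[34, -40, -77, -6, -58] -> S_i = Random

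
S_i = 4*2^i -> [4, 8, 16, 32, 64]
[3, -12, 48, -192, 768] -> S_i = 3*-4^i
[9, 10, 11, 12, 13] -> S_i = 9 + 1*i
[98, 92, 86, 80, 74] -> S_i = 98 + -6*i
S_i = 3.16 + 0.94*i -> [3.16, 4.1, 5.04, 5.98, 6.92]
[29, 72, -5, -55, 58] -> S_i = Random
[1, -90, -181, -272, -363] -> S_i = 1 + -91*i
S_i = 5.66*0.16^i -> [5.66, 0.91, 0.14, 0.02, 0.0]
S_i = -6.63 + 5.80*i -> [-6.63, -0.83, 4.97, 10.77, 16.57]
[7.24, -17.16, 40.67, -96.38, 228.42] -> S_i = 7.24*(-2.37)^i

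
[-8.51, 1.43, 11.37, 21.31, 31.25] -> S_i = -8.51 + 9.94*i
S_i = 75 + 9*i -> [75, 84, 93, 102, 111]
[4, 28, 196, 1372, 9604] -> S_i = 4*7^i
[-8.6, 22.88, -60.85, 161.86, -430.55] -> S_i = -8.60*(-2.66)^i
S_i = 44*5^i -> [44, 220, 1100, 5500, 27500]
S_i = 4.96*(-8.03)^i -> [4.96, -39.83, 319.83, -2568.2, 20622.62]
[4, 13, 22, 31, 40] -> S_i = 4 + 9*i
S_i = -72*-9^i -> [-72, 648, -5832, 52488, -472392]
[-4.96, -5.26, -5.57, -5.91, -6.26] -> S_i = -4.96*1.06^i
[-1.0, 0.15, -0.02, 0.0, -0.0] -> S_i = -1.00*(-0.15)^i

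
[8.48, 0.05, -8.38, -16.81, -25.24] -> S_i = 8.48 + -8.43*i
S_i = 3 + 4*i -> [3, 7, 11, 15, 19]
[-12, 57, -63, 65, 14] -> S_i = Random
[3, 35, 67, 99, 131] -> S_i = 3 + 32*i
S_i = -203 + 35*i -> [-203, -168, -133, -98, -63]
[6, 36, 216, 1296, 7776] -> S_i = 6*6^i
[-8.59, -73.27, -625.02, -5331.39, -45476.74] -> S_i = -8.59*8.53^i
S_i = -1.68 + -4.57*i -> [-1.68, -6.25, -10.82, -15.39, -19.96]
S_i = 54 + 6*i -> [54, 60, 66, 72, 78]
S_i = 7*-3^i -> [7, -21, 63, -189, 567]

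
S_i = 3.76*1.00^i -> [3.76, 3.76, 3.76, 3.76, 3.76]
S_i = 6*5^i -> [6, 30, 150, 750, 3750]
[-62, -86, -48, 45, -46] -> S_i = Random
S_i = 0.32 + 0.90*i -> [0.32, 1.22, 2.12, 3.02, 3.92]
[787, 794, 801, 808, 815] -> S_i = 787 + 7*i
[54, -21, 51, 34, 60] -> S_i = Random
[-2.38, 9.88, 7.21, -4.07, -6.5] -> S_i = Random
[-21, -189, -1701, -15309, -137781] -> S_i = -21*9^i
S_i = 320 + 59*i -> [320, 379, 438, 497, 556]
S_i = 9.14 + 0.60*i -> [9.14, 9.74, 10.34, 10.94, 11.54]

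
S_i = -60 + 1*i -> [-60, -59, -58, -57, -56]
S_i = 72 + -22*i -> [72, 50, 28, 6, -16]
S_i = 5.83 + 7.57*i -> [5.83, 13.4, 20.97, 28.54, 36.11]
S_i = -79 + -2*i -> [-79, -81, -83, -85, -87]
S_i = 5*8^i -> [5, 40, 320, 2560, 20480]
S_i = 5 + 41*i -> [5, 46, 87, 128, 169]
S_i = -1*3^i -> [-1, -3, -9, -27, -81]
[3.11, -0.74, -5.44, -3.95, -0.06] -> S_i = Random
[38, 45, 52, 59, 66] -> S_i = 38 + 7*i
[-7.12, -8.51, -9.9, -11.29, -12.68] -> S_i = -7.12 + -1.39*i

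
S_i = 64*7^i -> [64, 448, 3136, 21952, 153664]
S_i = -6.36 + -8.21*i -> [-6.36, -14.57, -22.78, -30.99, -39.2]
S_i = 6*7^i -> [6, 42, 294, 2058, 14406]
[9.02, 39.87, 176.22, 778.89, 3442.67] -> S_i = 9.02*4.42^i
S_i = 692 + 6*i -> [692, 698, 704, 710, 716]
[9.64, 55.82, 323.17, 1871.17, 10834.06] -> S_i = 9.64*5.79^i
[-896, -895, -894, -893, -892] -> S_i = -896 + 1*i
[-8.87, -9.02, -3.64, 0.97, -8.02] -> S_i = Random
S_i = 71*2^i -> [71, 142, 284, 568, 1136]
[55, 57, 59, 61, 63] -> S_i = 55 + 2*i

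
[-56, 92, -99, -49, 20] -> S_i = Random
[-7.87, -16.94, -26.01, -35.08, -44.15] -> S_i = -7.87 + -9.07*i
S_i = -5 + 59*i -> [-5, 54, 113, 172, 231]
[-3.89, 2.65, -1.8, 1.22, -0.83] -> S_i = -3.89*(-0.68)^i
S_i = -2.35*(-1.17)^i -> [-2.35, 2.75, -3.22, 3.76, -4.4]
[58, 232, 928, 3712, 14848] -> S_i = 58*4^i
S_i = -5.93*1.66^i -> [-5.93, -9.84, -16.34, -27.13, -45.03]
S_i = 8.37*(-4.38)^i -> [8.37, -36.66, 160.57, -703.31, 3080.5]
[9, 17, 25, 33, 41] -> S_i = 9 + 8*i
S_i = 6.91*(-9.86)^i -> [6.91, -68.13, 671.79, -6623.82, 65310.91]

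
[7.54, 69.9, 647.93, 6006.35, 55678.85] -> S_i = 7.54*9.27^i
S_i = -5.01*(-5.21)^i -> [-5.01, 26.1, -135.99, 708.52, -3691.38]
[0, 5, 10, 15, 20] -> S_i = 0 + 5*i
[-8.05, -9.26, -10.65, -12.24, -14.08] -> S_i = -8.05*1.15^i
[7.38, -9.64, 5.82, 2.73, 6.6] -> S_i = Random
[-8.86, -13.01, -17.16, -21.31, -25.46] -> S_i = -8.86 + -4.15*i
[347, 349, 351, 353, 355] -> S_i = 347 + 2*i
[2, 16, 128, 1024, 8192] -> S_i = 2*8^i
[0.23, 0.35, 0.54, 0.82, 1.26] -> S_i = 0.23*1.53^i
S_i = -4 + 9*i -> [-4, 5, 14, 23, 32]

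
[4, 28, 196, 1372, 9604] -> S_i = 4*7^i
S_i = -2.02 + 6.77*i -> [-2.02, 4.75, 11.52, 18.29, 25.06]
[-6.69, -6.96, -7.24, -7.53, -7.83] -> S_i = -6.69*1.04^i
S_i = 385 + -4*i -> [385, 381, 377, 373, 369]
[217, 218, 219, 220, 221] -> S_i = 217 + 1*i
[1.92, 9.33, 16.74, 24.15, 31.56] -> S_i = 1.92 + 7.41*i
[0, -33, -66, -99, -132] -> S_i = 0 + -33*i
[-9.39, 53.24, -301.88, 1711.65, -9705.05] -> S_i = -9.39*(-5.67)^i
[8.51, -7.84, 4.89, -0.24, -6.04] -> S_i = Random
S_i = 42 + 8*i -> [42, 50, 58, 66, 74]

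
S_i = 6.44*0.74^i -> [6.44, 4.77, 3.53, 2.61, 1.93]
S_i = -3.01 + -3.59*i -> [-3.01, -6.6, -10.19, -13.78, -17.37]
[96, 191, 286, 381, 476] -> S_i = 96 + 95*i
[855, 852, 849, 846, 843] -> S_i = 855 + -3*i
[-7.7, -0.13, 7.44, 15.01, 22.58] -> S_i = -7.70 + 7.57*i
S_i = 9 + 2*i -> [9, 11, 13, 15, 17]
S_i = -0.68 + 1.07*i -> [-0.68, 0.39, 1.46, 2.53, 3.6]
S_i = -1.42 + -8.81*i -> [-1.42, -10.23, -19.04, -27.85, -36.66]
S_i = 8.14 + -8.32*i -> [8.14, -0.18, -8.5, -16.82, -25.14]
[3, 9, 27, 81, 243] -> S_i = 3*3^i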